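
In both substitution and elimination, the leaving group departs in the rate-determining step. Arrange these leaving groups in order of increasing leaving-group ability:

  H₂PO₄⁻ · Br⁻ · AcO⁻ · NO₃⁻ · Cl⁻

AcO⁻ < H₂PO₄⁻ < NO₃⁻ < Cl⁻ < Br⁻

A good leaving group is a weak base: the lower the pKₐ of its conjugate acid, the more readily it departs.
Br⁻: pKₐ(HBr) ≈ -9
Cl⁻: pKₐ(HCl) ≈ -7
NO₃⁻: pKₐ(HNO₃) ≈ -1.3
H₂PO₄⁻: pKₐ(H₃PO₄) ≈ 2.1
AcO⁻: pKₐ(CH₃COOH) ≈ 4.8
Listed from poorest to best leaving group as asked.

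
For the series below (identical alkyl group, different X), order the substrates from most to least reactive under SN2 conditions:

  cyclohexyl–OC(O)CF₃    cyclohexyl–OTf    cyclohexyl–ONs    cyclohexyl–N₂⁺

Same R in every case — rank the leaving groups.
A good leaving group is a weak base: the lower the pKₐ of its conjugate acid, the more readily it departs.
cyclohexyl–N₂⁺ loses N₂: no meaningful conjugate acid; N₂ departs as an exceptionally stable neutral molecule
cyclohexyl–OTf loses OTf⁻: pKₐ(CF₃SO₃H (triflic acid)) ≈ -14
cyclohexyl–ONs loses ONs⁻: pKₐ(p-O₂NC₆H₄SO₃H) ≈ -3.5
cyclohexyl–OC(O)CF₃ loses CF₃COO⁻: pKₐ(CF₃COOH) ≈ 0.2

cyclohexyl–N₂⁺ > cyclohexyl–OTf > cyclohexyl–ONs > cyclohexyl–OC(O)CF₃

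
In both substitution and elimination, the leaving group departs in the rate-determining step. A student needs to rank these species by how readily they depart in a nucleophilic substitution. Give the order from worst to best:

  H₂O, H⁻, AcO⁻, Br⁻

H⁻ < AcO⁻ < H₂O < Br⁻

Rank by basicity of the departing species: weakest base leaves most easily.
Br⁻: pKₐ(HBr) ≈ -9
H₂O: pKₐ(H₃O⁺) ≈ -1.7
AcO⁻: pKₐ(CH₃COOH) ≈ 4.8
H⁻: pKₐ(H₂) ≈ 36
Listed from poorest to best leaving group as asked.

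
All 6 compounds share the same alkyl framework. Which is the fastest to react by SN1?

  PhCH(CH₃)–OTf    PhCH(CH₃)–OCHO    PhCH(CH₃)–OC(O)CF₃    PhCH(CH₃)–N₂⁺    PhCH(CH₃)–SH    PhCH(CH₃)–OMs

The skeletons are identical, so relative rate is governed entirely by leaving-group ability.
The more stable X⁻ (or X) is on its own — i.e. the weaker a base it is — the better a leaving group it makes.
PhCH(CH₃)–N₂⁺ loses N₂: no meaningful conjugate acid; N₂ departs as an exceptionally stable neutral molecule
PhCH(CH₃)–OTf loses OTf⁻: pKₐ(CF₃SO₃H (triflic acid)) ≈ -14
PhCH(CH₃)–OMs loses OMs⁻: pKₐ(CH₃SO₃H (MsOH)) ≈ -1.9
PhCH(CH₃)–OC(O)CF₃ loses CF₃COO⁻: pKₐ(CF₃COOH) ≈ 0.2
PhCH(CH₃)–OCHO loses HCOO⁻: pKₐ(HCOOH) ≈ 3.8
PhCH(CH₃)–SH loses HS⁻: pKₐ(H₂S) ≈ 7

PhCH(CH₃)–N₂⁺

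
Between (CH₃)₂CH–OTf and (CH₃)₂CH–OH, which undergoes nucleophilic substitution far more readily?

From (CH₃)₂CH–OH the departing group would be OH⁻ (pKₐ(H₂O) ≈ 15.7). Strong base; essentially never leaves without prior activation.
From (CH₃)₂CH–OTf the leaving group is OTf⁻ (pKₐ(CF₃SO₃H (triflic acid)) ≈ -14). Charge spread over three oxygens and a CF₃ group; the premier leaving group in synthesis.
(In practice (CH₃)₂CH–OTf is made from (CH₃)₂CH–OH by treatment with Tf₂O / 2,6-lutidine, converting the hydroxyl into a triflate.)

(CH₃)₂CH–OTf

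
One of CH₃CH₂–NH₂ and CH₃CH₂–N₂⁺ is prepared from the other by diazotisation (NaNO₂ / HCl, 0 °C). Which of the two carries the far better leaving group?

From CH₃CH₂–NH₂ the departing group would be NH₂⁻ (pKₐ(NH₃) ≈ 38). Extremely strong base; never a leaving group.
From CH₃CH₂–N₂⁺ the leaving group is N₂ (no meaningful conjugate acid; N₂ departs as an exceptionally stable neutral molecule).
Diazotisation (NaNO₂ / HCl, 0 °C) works by generating a diazonium salt that expels N₂, making CH₃CH₂–N₂⁺ enormously more reactive.

CH₃CH₂–N₂⁺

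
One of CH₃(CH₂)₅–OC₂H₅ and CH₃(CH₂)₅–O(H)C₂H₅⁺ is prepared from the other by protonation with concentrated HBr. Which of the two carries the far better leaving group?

From CH₃(CH₂)₅–OC₂H₅ the departing group would be CH₃CH₂O⁻ (pKₐ(CH₃CH₂OH) ≈ 16). Strong base; alkoxides do not leave unassisted.
From CH₃(CH₂)₅–O(H)C₂H₅⁺ the leaving group is R'OH (pKₐ(R'OH₂⁺) ≈ -2.4). Neutral; leaves from a protonated ether (an oxonium ion, R–O(H)R'⁺).
Protonation with concentrated HBr works by allowing neutral ethanol, rather than ethoxide, to depart, making CH₃(CH₂)₅–O(H)C₂H₅⁺ enormously more reactive.

CH₃(CH₂)₅–O(H)C₂H₅⁺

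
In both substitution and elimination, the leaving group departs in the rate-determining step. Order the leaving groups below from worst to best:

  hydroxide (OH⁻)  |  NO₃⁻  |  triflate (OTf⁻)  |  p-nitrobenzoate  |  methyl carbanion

methyl carbanion < hydroxide (OH⁻) < p-nitrobenzoate < NO₃⁻ < triflate (OTf⁻)

triflate (OTf⁻): pKₐ(CF₃SO₃H (triflic acid)) ≈ -14 — charge spread over three oxygens and a CF₃ group; the premier leaving group in synthesis
NO₃⁻: pKₐ(HNO₃) ≈ -1.3
p-nitrobenzoate: pKₐ(p-nitrobenzoic acid) ≈ 3.4
hydroxide (OH⁻): pKₐ(H₂O) ≈ 15.7
methyl carbanion: pKₐ(CH₄) ≈ 48
Listed from poorest to best leaving group as asked.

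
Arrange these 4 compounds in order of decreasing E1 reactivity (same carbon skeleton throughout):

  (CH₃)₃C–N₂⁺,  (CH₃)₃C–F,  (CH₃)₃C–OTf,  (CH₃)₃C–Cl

(CH₃)₃C–N₂⁺ > (CH₃)₃C–OTf > (CH₃)₃C–Cl > (CH₃)₃C–F

The skeletons are identical, so relative rate is governed entirely by leaving-group ability.
Rank by basicity of the departing species: weakest base leaves most easily.
(CH₃)₃C–N₂⁺ loses N₂: no meaningful conjugate acid; N₂ departs as an exceptionally stable neutral molecule
(CH₃)₃C–OTf loses OTf⁻: pKₐ(CF₃SO₃H (triflic acid)) ≈ -14
(CH₃)₃C–Cl loses Cl⁻: pKₐ(HCl) ≈ -7
(CH₃)₃C–F loses F⁻: pKₐ(HF) ≈ 3.2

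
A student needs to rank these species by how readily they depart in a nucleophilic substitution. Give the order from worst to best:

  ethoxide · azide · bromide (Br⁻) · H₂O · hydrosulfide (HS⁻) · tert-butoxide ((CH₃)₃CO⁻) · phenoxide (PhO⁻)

bromide (Br⁻): pKₐ(HBr) ≈ -9
H₂O: pKₐ(H₃O⁺) ≈ -1.7
azide: pKₐ(HN₃) ≈ 4.7
hydrosulfide (HS⁻): pKₐ(H₂S) ≈ 7
phenoxide (PhO⁻): pKₐ(C₆H₅OH (phenol)) ≈ 10
ethoxide: pKₐ(CH₃CH₂OH) ≈ 16
tert-butoxide ((CH₃)₃CO⁻): pKₐ(t-BuOH) ≈ 18
Listed from poorest to best leaving group as asked.

tert-butoxide ((CH₃)₃CO⁻) < ethoxide < phenoxide (PhO⁻) < hydrosulfide (HS⁻) < azide < H₂O < bromide (Br⁻)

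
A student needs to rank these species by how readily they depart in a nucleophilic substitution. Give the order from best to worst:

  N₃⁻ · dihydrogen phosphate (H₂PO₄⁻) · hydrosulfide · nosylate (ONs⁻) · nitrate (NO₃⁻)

nosylate (ONs⁻) > nitrate (NO₃⁻) > dihydrogen phosphate (H₂PO₄⁻) > N₃⁻ > hydrosulfide

nosylate (ONs⁻): pKₐ(p-O₂NC₆H₄SO₃H) ≈ -3.5
nitrate (NO₃⁻): pKₐ(HNO₃) ≈ -1.3 — resonance-delocalised over three oxygens
dihydrogen phosphate (H₂PO₄⁻): pKₐ(H₃PO₄) ≈ 2.1
N₃⁻: pKₐ(HN₃) ≈ 4.7 — linear, resonance-stabilised
hydrosulfide: pKₐ(H₂S) ≈ 7 — larger and more polarisable than the oxygen analogue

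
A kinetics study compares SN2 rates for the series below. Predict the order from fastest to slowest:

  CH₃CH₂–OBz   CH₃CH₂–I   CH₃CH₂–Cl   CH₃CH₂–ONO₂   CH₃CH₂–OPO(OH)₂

CH₃CH₂–I > CH₃CH₂–Cl > CH₃CH₂–ONO₂ > CH₃CH₂–OPO(OH)₂ > CH₃CH₂–OBz

With the same alkyl group throughout, only the leaving group differentiates the rates.
Rank by basicity of the departing species: weakest base leaves most easily.
CH₃CH₂–I loses I⁻: pKₐ(HI) ≈ -10
CH₃CH₂–Cl loses Cl⁻: pKₐ(HCl) ≈ -7
CH₃CH₂–ONO₂ loses NO₃⁻: pKₐ(HNO₃) ≈ -1.3
CH₃CH₂–OPO(OH)₂ loses H₂PO₄⁻: pKₐ(H₃PO₄) ≈ 2.1
CH₃CH₂–OBz loses PhCOO⁻: pKₐ(C₆H₅COOH) ≈ 4.2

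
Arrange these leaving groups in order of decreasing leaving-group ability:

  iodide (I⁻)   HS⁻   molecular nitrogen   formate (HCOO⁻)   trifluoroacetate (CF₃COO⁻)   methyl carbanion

molecular nitrogen > iodide (I⁻) > trifluoroacetate (CF₃COO⁻) > formate (HCOO⁻) > HS⁻ > methyl carbanion

Rank by basicity of the departing species: weakest base leaves most easily.
molecular nitrogen: no meaningful conjugate acid; N₂ departs as an exceptionally stable neutral molecule
iodide (I⁻): pKₐ(HI) ≈ -10
trifluoroacetate (CF₃COO⁻): pKₐ(CF₃COOH) ≈ 0.2
formate (HCOO⁻): pKₐ(HCOOH) ≈ 3.8 — resonance-stabilised carboxylate
HS⁻: pKₐ(H₂S) ≈ 7
methyl carbanion: pKₐ(CH₄) ≈ 48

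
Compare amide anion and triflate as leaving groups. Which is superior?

triflate

triflate is the better leaving group.
pKₐ(CF₃SO₃H (triflic acid)) ≈ -14 versus pKₐ(NH₃) ≈ 38: triflate is the much weaker base.
Charge spread over three oxygens and a CF₃ group; the premier leaving group in synthesis.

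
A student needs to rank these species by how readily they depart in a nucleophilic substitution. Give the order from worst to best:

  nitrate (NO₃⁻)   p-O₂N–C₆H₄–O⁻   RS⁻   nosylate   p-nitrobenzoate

RS⁻ < p-O₂N–C₆H₄–O⁻ < p-nitrobenzoate < nitrate (NO₃⁻) < nosylate

Leaving-group ability tracks the stability of the departed species; conjugate-acid pKₐ is the usual yardstick (lower pKₐ → better LG).
nosylate: pKₐ(p-O₂NC₆H₄SO₃H) ≈ -3.5
nitrate (NO₃⁻): pKₐ(HNO₃) ≈ -1.3
p-nitrobenzoate: pKₐ(p-nitrobenzoic acid) ≈ 3.4
p-O₂N–C₆H₄–O⁻: pKₐ(p-nitrophenol) ≈ 7.2
RS⁻: pKₐ(RSH (a thiol)) ≈ 10.5
Reversing gives the worst-to-best order requested.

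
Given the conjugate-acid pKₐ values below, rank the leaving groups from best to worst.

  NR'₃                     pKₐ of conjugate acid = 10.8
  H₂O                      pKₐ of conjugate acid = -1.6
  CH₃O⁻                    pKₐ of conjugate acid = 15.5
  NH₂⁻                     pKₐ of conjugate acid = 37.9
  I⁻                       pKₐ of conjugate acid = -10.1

Lower conjugate-acid pKₐ ⇒ weaker base ⇒ better leaving group.
Sorting by the given values: I⁻ (-10.1), H₂O (-1.6), NR'₃ (10.8), CH₃O⁻ (15.5), NH₂⁻ (37.9).

I⁻ > H₂O > NR'₃ > CH₃O⁻ > NH₂⁻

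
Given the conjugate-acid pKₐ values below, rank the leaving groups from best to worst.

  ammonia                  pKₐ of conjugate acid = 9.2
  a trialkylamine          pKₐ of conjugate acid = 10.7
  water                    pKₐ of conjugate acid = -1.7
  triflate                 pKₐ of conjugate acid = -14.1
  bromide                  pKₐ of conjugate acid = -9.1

Lower conjugate-acid pKₐ ⇒ weaker base ⇒ better leaving group.
Sorting by the given values: triflate (-14.1), bromide (-9.1), water (-1.7), ammonia (9.2), a trialkylamine (10.7).

triflate > bromide > water > ammonia > a trialkylamine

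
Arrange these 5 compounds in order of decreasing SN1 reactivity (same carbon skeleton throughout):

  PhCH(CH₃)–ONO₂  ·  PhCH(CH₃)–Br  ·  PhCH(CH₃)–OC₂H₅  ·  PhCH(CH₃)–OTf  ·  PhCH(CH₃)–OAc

PhCH(CH₃)–OTf > PhCH(CH₃)–Br > PhCH(CH₃)–ONO₂ > PhCH(CH₃)–OAc > PhCH(CH₃)–OC₂H₅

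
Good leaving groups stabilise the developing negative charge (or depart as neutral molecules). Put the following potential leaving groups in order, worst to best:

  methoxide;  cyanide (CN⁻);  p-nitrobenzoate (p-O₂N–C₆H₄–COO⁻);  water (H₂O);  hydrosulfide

Rank by basicity of the departing species: weakest base leaves most easily.
water (H₂O): pKₐ(H₃O⁺) ≈ -1.7 — neutral; leaves from a protonated alcohol (R–OH₂⁺)
p-nitrobenzoate (p-O₂N–C₆H₄–COO⁻): pKₐ(p-nitrobenzoic acid) ≈ 3.4
hydrosulfide: pKₐ(H₂S) ≈ 7
cyanide (CN⁻): pKₐ(HCN) ≈ 9.2 — sp carbon stabilises the charge somewhat, but still a poor LG
methoxide: pKₐ(CH₃OH) ≈ 15.5 — strong base; alkoxides do not leave unassisted
Reversing gives the worst-to-best order requested.

methoxide < cyanide (CN⁻) < hydrosulfide < p-nitrobenzoate (p-O₂N–C₆H₄–COO⁻) < water (H₂O)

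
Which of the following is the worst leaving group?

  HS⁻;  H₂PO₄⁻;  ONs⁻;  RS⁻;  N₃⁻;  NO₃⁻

RS⁻

ONs⁻: pKₐ(p-O₂NC₆H₄SO₃H) ≈ -3.5
NO₃⁻: pKₐ(HNO₃) ≈ -1.3
H₂PO₄⁻: pKₐ(H₃PO₄) ≈ 2.1
N₃⁻: pKₐ(HN₃) ≈ 4.7
HS⁻: pKₐ(H₂S) ≈ 7
RS⁻: pKₐ(RSH (a thiol)) ≈ 10.5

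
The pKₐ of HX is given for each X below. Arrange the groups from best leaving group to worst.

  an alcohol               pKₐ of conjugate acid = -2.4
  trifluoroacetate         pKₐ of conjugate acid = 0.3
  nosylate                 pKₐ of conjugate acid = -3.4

Lower conjugate-acid pKₐ ⇒ weaker base ⇒ better leaving group.
Sorting by the given values: nosylate (-3.4), an alcohol (-2.4), trifluoroacetate (0.3).

nosylate > an alcohol > trifluoroacetate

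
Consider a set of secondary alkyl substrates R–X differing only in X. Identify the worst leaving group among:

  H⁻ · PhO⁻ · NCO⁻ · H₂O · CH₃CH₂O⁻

Rank by basicity of the departing species: weakest base leaves most easily.
H₂O: pKₐ(H₃O⁺) ≈ -1.7
NCO⁻: pKₐ(HOCN) ≈ 3.5
PhO⁻: pKₐ(C₆H₅OH (phenol)) ≈ 10
CH₃CH₂O⁻: pKₐ(CH₃CH₂OH) ≈ 16
H⁻: pKₐ(H₂) ≈ 36

H⁻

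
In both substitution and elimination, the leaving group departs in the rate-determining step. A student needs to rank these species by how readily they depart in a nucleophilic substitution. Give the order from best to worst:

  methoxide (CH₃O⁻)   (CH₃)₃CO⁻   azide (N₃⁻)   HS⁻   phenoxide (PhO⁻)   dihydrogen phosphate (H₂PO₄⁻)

dihydrogen phosphate (H₂PO₄⁻) > azide (N₃⁻) > HS⁻ > phenoxide (PhO⁻) > methoxide (CH₃O⁻) > (CH₃)₃CO⁻

Leaving-group ability tracks the stability of the departed species; conjugate-acid pKₐ is the usual yardstick (lower pKₐ → better LG).
dihydrogen phosphate (H₂PO₄⁻): pKₐ(H₃PO₄) ≈ 2.1 — moderate base; biological leaving group after further activation
azide (N₃⁻): pKₐ(HN₃) ≈ 4.7 — linear, resonance-stabilised
HS⁻: pKₐ(H₂S) ≈ 7 — larger and more polarisable than the oxygen analogue
phenoxide (PhO⁻): pKₐ(C₆H₅OH (phenol)) ≈ 10
methoxide (CH₃O⁻): pKₐ(CH₃OH) ≈ 15.5
(CH₃)₃CO⁻: pKₐ(t-BuOH) ≈ 18 — bulky, strongly basic alkoxide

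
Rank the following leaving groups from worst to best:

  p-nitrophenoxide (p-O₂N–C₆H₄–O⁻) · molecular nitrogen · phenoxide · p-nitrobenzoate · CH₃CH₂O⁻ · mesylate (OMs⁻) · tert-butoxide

tert-butoxide < CH₃CH₂O⁻ < phenoxide < p-nitrophenoxide (p-O₂N–C₆H₄–O⁻) < p-nitrobenzoate < mesylate (OMs⁻) < molecular nitrogen

A good leaving group is a weak base: the lower the pKₐ of its conjugate acid, the more readily it departs.
molecular nitrogen: no meaningful conjugate acid; N₂ departs as an exceptionally stable neutral molecule
mesylate (OMs⁻): pKₐ(CH₃SO₃H (MsOH)) ≈ -1.9
p-nitrobenzoate: pKₐ(p-nitrobenzoic acid) ≈ 3.4
p-nitrophenoxide (p-O₂N–C₆H₄–O⁻): pKₐ(p-nitrophenol) ≈ 7.2
phenoxide: pKₐ(C₆H₅OH (phenol)) ≈ 10
CH₃CH₂O⁻: pKₐ(CH₃CH₂OH) ≈ 16
tert-butoxide: pKₐ(t-BuOH) ≈ 18
Reversing gives the worst-to-best order requested.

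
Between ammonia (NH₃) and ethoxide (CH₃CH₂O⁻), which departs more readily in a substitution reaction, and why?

ammonia (NH₃)

ammonia (NH₃) is the better leaving group.
pKₐ(NH₄⁺) ≈ 9.2 versus pKₐ(CH₃CH₂OH) ≈ 16: ammonia (NH₃) is the much weaker base.
Neutral but moderately basic; leaves from R–NH₃⁺.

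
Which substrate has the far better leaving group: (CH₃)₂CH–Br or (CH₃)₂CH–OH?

(CH₃)₂CH–Br

From (CH₃)₂CH–OH the departing group would be OH⁻ (pKₐ(H₂O) ≈ 15.7). Strong base; essentially never leaves without prior activation.
From (CH₃)₂CH–Br the leaving group is Br⁻ (pKₐ(HBr) ≈ -9). Weak base; good leaving group.
(In practice (CH₃)₂CH–Br is made from (CH₃)₂CH–OH by treatment with PBr₃, replacing the hydroxyl with bromide.)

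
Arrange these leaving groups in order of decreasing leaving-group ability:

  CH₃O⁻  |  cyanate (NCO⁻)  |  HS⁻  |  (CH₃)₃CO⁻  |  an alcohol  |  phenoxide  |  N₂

Rank by basicity of the departing species: weakest base leaves most easily.
N₂: no meaningful conjugate acid; N₂ departs as an exceptionally stable neutral molecule
an alcohol: pKₐ(R'OH₂⁺) ≈ -2.4
cyanate (NCO⁻): pKₐ(HOCN) ≈ 3.5 — resonance between N and O
HS⁻: pKₐ(H₂S) ≈ 7 — larger and more polarisable than the oxygen analogue
phenoxide: pKₐ(C₆H₅OH (phenol)) ≈ 10 — resonance into the ring helps, but still a poor LG
CH₃O⁻: pKₐ(CH₃OH) ≈ 15.5 — strong base; alkoxides do not leave unassisted
(CH₃)₃CO⁻: pKₐ(t-BuOH) ≈ 18 — bulky, strongly basic alkoxide

N₂ > an alcohol > cyanate (NCO⁻) > HS⁻ > phenoxide > CH₃O⁻ > (CH₃)₃CO⁻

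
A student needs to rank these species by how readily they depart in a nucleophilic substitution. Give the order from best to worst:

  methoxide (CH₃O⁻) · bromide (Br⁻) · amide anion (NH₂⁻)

bromide (Br⁻) > methoxide (CH₃O⁻) > amide anion (NH₂⁻)

Rank by basicity of the departing species: weakest base leaves most easily.
bromide (Br⁻): pKₐ(HBr) ≈ -9
methoxide (CH₃O⁻): pKₐ(CH₃OH) ≈ 15.5
amide anion (NH₂⁻): pKₐ(NH₃) ≈ 38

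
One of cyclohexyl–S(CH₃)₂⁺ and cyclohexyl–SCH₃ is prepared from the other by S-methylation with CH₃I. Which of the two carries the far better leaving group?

cyclohexyl–S(CH₃)₂⁺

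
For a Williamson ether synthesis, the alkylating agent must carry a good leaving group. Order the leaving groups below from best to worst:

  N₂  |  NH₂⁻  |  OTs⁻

N₂ > OTs⁻ > NH₂⁻

The more stable X⁻ (or X) is on its own — i.e. the weaker a base it is — the better a leaving group it makes.
N₂: no meaningful conjugate acid; N₂ departs as an exceptionally stable neutral molecule
OTs⁻: pKₐ(p-CH₃C₆H₄SO₃H (TsOH)) ≈ -2.8
NH₂⁻: pKₐ(NH₃) ≈ 38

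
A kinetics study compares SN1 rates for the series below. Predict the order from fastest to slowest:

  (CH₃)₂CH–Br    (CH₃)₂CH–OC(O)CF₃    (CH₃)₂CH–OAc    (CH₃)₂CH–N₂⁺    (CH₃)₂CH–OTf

The skeletons are identical, so relative rate is governed entirely by leaving-group ability.
Leaving-group ability tracks the stability of the departed species; conjugate-acid pKₐ is the usual yardstick (lower pKₐ → better LG).
(CH₃)₂CH–N₂⁺ loses N₂: no meaningful conjugate acid; N₂ departs as an exceptionally stable neutral molecule
(CH₃)₂CH–OTf loses OTf⁻: pKₐ(CF₃SO₃H (triflic acid)) ≈ -14
(CH₃)₂CH–Br loses Br⁻: pKₐ(HBr) ≈ -9
(CH₃)₂CH–OC(O)CF₃ loses CF₃COO⁻: pKₐ(CF₃COOH) ≈ 0.2
(CH₃)₂CH–OAc loses AcO⁻: pKₐ(CH₃COOH) ≈ 4.8

(CH₃)₂CH–N₂⁺ > (CH₃)₂CH–OTf > (CH₃)₂CH–Br > (CH₃)₂CH–OC(O)CF₃ > (CH₃)₂CH–OAc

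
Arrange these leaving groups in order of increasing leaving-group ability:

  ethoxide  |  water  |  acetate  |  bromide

bromide: pKₐ(HBr) ≈ -9
water: pKₐ(H₃O⁺) ≈ -1.7 — neutral; leaves from a protonated alcohol (R–OH₂⁺)
acetate: pKₐ(CH₃COOH) ≈ 4.8 — resonance-stabilised but still a weak base
ethoxide: pKₐ(CH₃CH₂OH) ≈ 16 — strong base; alkoxides do not leave unassisted
Reversing gives the worst-to-best order requested.

ethoxide < acetate < water < bromide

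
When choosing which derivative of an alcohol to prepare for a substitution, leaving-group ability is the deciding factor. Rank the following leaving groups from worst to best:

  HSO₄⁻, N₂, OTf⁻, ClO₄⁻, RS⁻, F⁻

The more stable X⁻ (or X) is on its own — i.e. the weaker a base it is — the better a leaving group it makes.
N₂: no meaningful conjugate acid; N₂ departs as an exceptionally stable neutral molecule
OTf⁻: pKₐ(CF₃SO₃H (triflic acid)) ≈ -14
ClO₄⁻: pKₐ(HClO₄) ≈ -10
HSO₄⁻: pKₐ(H₂SO₄) ≈ -3
F⁻: pKₐ(HF) ≈ 3.2
RS⁻: pKₐ(RSH (a thiol)) ≈ 10.5
Reversing gives the worst-to-best order requested.

RS⁻ < F⁻ < HSO₄⁻ < ClO₄⁻ < OTf⁻ < N₂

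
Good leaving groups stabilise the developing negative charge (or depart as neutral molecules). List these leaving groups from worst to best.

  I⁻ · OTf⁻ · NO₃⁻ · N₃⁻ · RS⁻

RS⁻ < N₃⁻ < NO₃⁻ < I⁻ < OTf⁻

Rank by basicity of the departing species: weakest base leaves most easily.
OTf⁻: pKₐ(CF₃SO₃H (triflic acid)) ≈ -14
I⁻: pKₐ(HI) ≈ -10 — large, highly polarisable; very weak base
NO₃⁻: pKₐ(HNO₃) ≈ -1.3 — resonance-delocalised over three oxygens
N₃⁻: pKₐ(HN₃) ≈ 4.7 — linear, resonance-stabilised
RS⁻: pKₐ(RSH (a thiol)) ≈ 10.5 — moderately basic; rarely leaves without activation
Reversing gives the worst-to-best order requested.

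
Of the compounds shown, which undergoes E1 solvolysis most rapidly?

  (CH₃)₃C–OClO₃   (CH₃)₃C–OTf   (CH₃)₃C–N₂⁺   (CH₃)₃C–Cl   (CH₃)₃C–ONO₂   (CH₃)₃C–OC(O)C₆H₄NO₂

Identical carbon frameworks mean the comparison reduces to leaving-group quality.
The more stable X⁻ (or X) is on its own — i.e. the weaker a base it is — the better a leaving group it makes.
(CH₃)₃C–N₂⁺ loses N₂: no meaningful conjugate acid; N₂ departs as an exceptionally stable neutral molecule
(CH₃)₃C–OTf loses OTf⁻: pKₐ(CF₃SO₃H (triflic acid)) ≈ -14
(CH₃)₃C–OClO₃ loses ClO₄⁻: pKₐ(HClO₄) ≈ -10
(CH₃)₃C–Cl loses Cl⁻: pKₐ(HCl) ≈ -7
(CH₃)₃C–ONO₂ loses NO₃⁻: pKₐ(HNO₃) ≈ -1.3
(CH₃)₃C–OC(O)C₆H₄NO₂ loses p-O₂N–C₆H₄–COO⁻: pKₐ(p-nitrobenzoic acid) ≈ 3.4

(CH₃)₃C–N₂⁺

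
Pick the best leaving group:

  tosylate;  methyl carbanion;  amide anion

tosylate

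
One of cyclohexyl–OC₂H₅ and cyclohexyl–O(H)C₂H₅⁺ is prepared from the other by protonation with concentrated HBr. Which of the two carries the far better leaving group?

From cyclohexyl–OC₂H₅ the departing group would be CH₃CH₂O⁻ (pKₐ(CH₃CH₂OH) ≈ 16). Strong base; alkoxides do not leave unassisted.
From cyclohexyl–O(H)C₂H₅⁺ the leaving group is R'OH (pKₐ(R'OH₂⁺) ≈ -2.4). Neutral; leaves from a protonated ether (an oxonium ion, R–O(H)R'⁺).
Protonation with concentrated HBr works by allowing neutral ethanol, rather than ethoxide, to depart, making cyclohexyl–O(H)C₂H₅⁺ enormously more reactive.

cyclohexyl–O(H)C₂H₅⁺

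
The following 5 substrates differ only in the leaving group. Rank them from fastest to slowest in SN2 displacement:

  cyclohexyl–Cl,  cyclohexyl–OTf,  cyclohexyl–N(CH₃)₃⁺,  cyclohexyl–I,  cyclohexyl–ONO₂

cyclohexyl–OTf > cyclohexyl–I > cyclohexyl–Cl > cyclohexyl–ONO₂ > cyclohexyl–N(CH₃)₃⁺

Identical carbon frameworks mean the comparison reduces to leaving-group quality.
Rank by basicity of the departing species: weakest base leaves most easily.
cyclohexyl–OTf loses OTf⁻: pKₐ(CF₃SO₃H (triflic acid)) ≈ -14
cyclohexyl–I loses I⁻: pKₐ(HI) ≈ -10
cyclohexyl–Cl loses Cl⁻: pKₐ(HCl) ≈ -7
cyclohexyl–ONO₂ loses NO₃⁻: pKₐ(HNO₃) ≈ -1.3
cyclohexyl–N(CH₃)₃⁺ loses NR'₃: pKₐ(R'₃NH⁺) ≈ 10.7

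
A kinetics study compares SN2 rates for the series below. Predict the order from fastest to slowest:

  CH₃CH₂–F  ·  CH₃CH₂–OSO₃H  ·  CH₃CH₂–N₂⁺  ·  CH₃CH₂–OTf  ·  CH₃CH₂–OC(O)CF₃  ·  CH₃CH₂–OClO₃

CH₃CH₂–N₂⁺ > CH₃CH₂–OTf > CH₃CH₂–OClO₃ > CH₃CH₂–OSO₃H > CH₃CH₂–OC(O)CF₃ > CH₃CH₂–F

The skeletons are identical, so relative rate is governed entirely by leaving-group ability.
Rank by basicity of the departing species: weakest base leaves most easily.
CH₃CH₂–N₂⁺ loses N₂: no meaningful conjugate acid; N₂ departs as an exceptionally stable neutral molecule
CH₃CH₂–OTf loses OTf⁻: pKₐ(CF₃SO₃H (triflic acid)) ≈ -14
CH₃CH₂–OClO₃ loses ClO₄⁻: pKₐ(HClO₄) ≈ -10
CH₃CH₂–OSO₃H loses HSO₄⁻: pKₐ(H₂SO₄) ≈ -3
CH₃CH₂–OC(O)CF₃ loses CF₃COO⁻: pKₐ(CF₃COOH) ≈ 0.2
CH₃CH₂–F loses F⁻: pKₐ(HF) ≈ 3.2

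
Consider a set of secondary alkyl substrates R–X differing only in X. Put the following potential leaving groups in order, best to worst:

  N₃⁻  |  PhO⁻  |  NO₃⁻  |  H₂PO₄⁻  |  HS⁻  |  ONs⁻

ONs⁻ > NO₃⁻ > H₂PO₄⁻ > N₃⁻ > HS⁻ > PhO⁻

A good leaving group is a weak base: the lower the pKₐ of its conjugate acid, the more readily it departs.
ONs⁻: pKₐ(p-O₂NC₆H₄SO₃H) ≈ -3.5
NO₃⁻: pKₐ(HNO₃) ≈ -1.3
H₂PO₄⁻: pKₐ(H₃PO₄) ≈ 2.1
N₃⁻: pKₐ(HN₃) ≈ 4.7
HS⁻: pKₐ(H₂S) ≈ 7
PhO⁻: pKₐ(C₆H₅OH (phenol)) ≈ 10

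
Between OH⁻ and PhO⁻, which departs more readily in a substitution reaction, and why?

PhO⁻ is the better leaving group.
pKₐ(C₆H₅OH (phenol)) ≈ 10 versus pKₐ(H₂O) ≈ 15.7: PhO⁻ is the much weaker base.
Resonance into the ring helps, but still a poor LG.

PhO⁻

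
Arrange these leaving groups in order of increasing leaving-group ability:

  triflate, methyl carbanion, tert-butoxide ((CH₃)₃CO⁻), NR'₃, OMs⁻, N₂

The more stable X⁻ (or X) is on its own — i.e. the weaker a base it is — the better a leaving group it makes.
N₂: no meaningful conjugate acid; N₂ departs as an exceptionally stable neutral molecule
triflate: pKₐ(CF₃SO₃H (triflic acid)) ≈ -14
OMs⁻: pKₐ(CH₃SO₃H (MsOH)) ≈ -1.9 — resonance-delocalised alkanesulfonate
NR'₃: pKₐ(R'₃NH⁺) ≈ 10.7
tert-butoxide ((CH₃)₃CO⁻): pKₐ(t-BuOH) ≈ 18 — bulky, strongly basic alkoxide
methyl carbanion: pKₐ(CH₄) ≈ 48 — unstabilised carbanion; the worst conceivable leaving group
Listed from poorest to best leaving group as asked.

methyl carbanion < tert-butoxide ((CH₃)₃CO⁻) < NR'₃ < OMs⁻ < triflate < N₂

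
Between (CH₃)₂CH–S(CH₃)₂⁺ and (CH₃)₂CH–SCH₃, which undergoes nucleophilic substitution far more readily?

From (CH₃)₂CH–SCH₃ the departing group would be RS⁻ (pKₐ(RSH (a thiol)) ≈ 10.5). Moderately basic; rarely leaves without activation.
From (CH₃)₂CH–S(CH₃)₂⁺ the leaving group is SR'₂ (pKₐ(R'₂SH⁺) ≈ -7). Neutral; leaves from a sulfonium salt (R–SR'₂⁺).
(In practice (CH₃)₂CH–S(CH₃)₂⁺ is made from (CH₃)₂CH–SCH₃ by S-methylation with CH₃I, allowing neutral dimethyl sulfide, rather than methanethiolate, to depart.)

(CH₃)₂CH–S(CH₃)₂⁺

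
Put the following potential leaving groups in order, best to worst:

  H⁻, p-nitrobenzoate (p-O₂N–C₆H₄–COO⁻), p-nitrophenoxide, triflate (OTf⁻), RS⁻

triflate (OTf⁻) > p-nitrobenzoate (p-O₂N–C₆H₄–COO⁻) > p-nitrophenoxide > RS⁻ > H⁻

Leaving-group ability tracks the stability of the departed species; conjugate-acid pKₐ is the usual yardstick (lower pKₐ → better LG).
triflate (OTf⁻): pKₐ(CF₃SO₃H (triflic acid)) ≈ -14
p-nitrobenzoate (p-O₂N–C₆H₄–COO⁻): pKₐ(p-nitrobenzoic acid) ≈ 3.4 — electron-withdrawing nitro group stabilises the carboxylate
p-nitrophenoxide: pKₐ(p-nitrophenol) ≈ 7.2 — nitro group delocalises the charge; the classic chromogenic LG
RS⁻: pKₐ(RSH (a thiol)) ≈ 10.5 — moderately basic; rarely leaves without activation
H⁻: pKₐ(H₂) ≈ 36 — extremely strong base; leaves only in special hydride-transfer contexts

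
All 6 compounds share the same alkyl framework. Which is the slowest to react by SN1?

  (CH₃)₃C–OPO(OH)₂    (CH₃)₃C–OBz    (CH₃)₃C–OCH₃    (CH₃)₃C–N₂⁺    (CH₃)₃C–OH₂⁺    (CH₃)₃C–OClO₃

(CH₃)₃C–OCH₃

With the same alkyl group throughout, only the leaving group differentiates the rates.
A good leaving group is a weak base: the lower the pKₐ of its conjugate acid, the more readily it departs.
(CH₃)₃C–N₂⁺ loses N₂: no meaningful conjugate acid; N₂ departs as an exceptionally stable neutral molecule
(CH₃)₃C–OClO₃ loses ClO₄⁻: pKₐ(HClO₄) ≈ -10
(CH₃)₃C–OH₂⁺ loses H₂O: pKₐ(H₃O⁺) ≈ -1.7
(CH₃)₃C–OPO(OH)₂ loses H₂PO₄⁻: pKₐ(H₃PO₄) ≈ 2.1
(CH₃)₃C–OBz loses PhCOO⁻: pKₐ(C₆H₅COOH) ≈ 4.2
(CH₃)₃C–OCH₃ loses CH₃O⁻: pKₐ(CH₃OH) ≈ 15.5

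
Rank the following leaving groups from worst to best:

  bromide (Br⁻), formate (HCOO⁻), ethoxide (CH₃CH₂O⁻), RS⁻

ethoxide (CH₃CH₂O⁻) < RS⁻ < formate (HCOO⁻) < bromide (Br⁻)

A good leaving group is a weak base: the lower the pKₐ of its conjugate acid, the more readily it departs.
bromide (Br⁻): pKₐ(HBr) ≈ -9 — weak base; good leaving group
formate (HCOO⁻): pKₐ(HCOOH) ≈ 3.8
RS⁻: pKₐ(RSH (a thiol)) ≈ 10.5 — moderately basic; rarely leaves without activation
ethoxide (CH₃CH₂O⁻): pKₐ(CH₃CH₂OH) ≈ 16 — strong base; alkoxides do not leave unassisted
The question asks for worst first, so the sequence is read in increasing leaving-group ability.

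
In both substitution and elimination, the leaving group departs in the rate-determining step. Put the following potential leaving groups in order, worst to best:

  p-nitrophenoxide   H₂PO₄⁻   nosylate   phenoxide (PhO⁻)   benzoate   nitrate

The more stable X⁻ (or X) is on its own — i.e. the weaker a base it is — the better a leaving group it makes.
nosylate: pKₐ(p-O₂NC₆H₄SO₃H) ≈ -3.5
nitrate: pKₐ(HNO₃) ≈ -1.3 — resonance-delocalised over three oxygens
H₂PO₄⁻: pKₐ(H₃PO₄) ≈ 2.1
benzoate: pKₐ(C₆H₅COOH) ≈ 4.2
p-nitrophenoxide: pKₐ(p-nitrophenol) ≈ 7.2 — nitro group delocalises the charge; the classic chromogenic LG
phenoxide (PhO⁻): pKₐ(C₆H₅OH (phenol)) ≈ 10 — resonance into the ring helps, but still a poor LG
Listed from poorest to best leaving group as asked.

phenoxide (PhO⁻) < p-nitrophenoxide < benzoate < H₂PO₄⁻ < nitrate < nosylate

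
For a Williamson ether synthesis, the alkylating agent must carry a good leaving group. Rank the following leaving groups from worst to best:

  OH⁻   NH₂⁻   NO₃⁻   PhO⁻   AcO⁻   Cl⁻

Leaving-group ability tracks the stability of the departed species; conjugate-acid pKₐ is the usual yardstick (lower pKₐ → better LG).
Cl⁻: pKₐ(HCl) ≈ -7 — moderately weak base
NO₃⁻: pKₐ(HNO₃) ≈ -1.3 — resonance-delocalised over three oxygens
AcO⁻: pKₐ(CH₃COOH) ≈ 4.8
PhO⁻: pKₐ(C₆H₅OH (phenol)) ≈ 10 — resonance into the ring helps, but still a poor LG
OH⁻: pKₐ(H₂O) ≈ 15.7
NH₂⁻: pKₐ(NH₃) ≈ 38
Listed from poorest to best leaving group as asked.

NH₂⁻ < OH⁻ < PhO⁻ < AcO⁻ < NO₃⁻ < Cl⁻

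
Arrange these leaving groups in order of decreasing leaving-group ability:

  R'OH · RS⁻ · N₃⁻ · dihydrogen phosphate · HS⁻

R'OH > dihydrogen phosphate > N₃⁻ > HS⁻ > RS⁻

R'OH: pKₐ(R'OH₂⁺) ≈ -2.4
dihydrogen phosphate: pKₐ(H₃PO₄) ≈ 2.1
N₃⁻: pKₐ(HN₃) ≈ 4.7
HS⁻: pKₐ(H₂S) ≈ 7
RS⁻: pKₐ(RSH (a thiol)) ≈ 10.5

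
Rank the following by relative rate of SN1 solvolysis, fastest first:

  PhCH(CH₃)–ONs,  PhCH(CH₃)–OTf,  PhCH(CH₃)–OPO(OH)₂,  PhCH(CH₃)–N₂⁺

PhCH(CH₃)–N₂⁺ > PhCH(CH₃)–OTf > PhCH(CH₃)–ONs > PhCH(CH₃)–OPO(OH)₂

With the same alkyl group throughout, only the leaving group differentiates the rates.
The more stable X⁻ (or X) is on its own — i.e. the weaker a base it is — the better a leaving group it makes.
PhCH(CH₃)–N₂⁺ loses N₂: no meaningful conjugate acid; N₂ departs as an exceptionally stable neutral molecule
PhCH(CH₃)–OTf loses OTf⁻: pKₐ(CF₃SO₃H (triflic acid)) ≈ -14
PhCH(CH₃)–ONs loses ONs⁻: pKₐ(p-O₂NC₆H₄SO₃H) ≈ -3.5
PhCH(CH₃)–OPO(OH)₂ loses H₂PO₄⁻: pKₐ(H₃PO₄) ≈ 2.1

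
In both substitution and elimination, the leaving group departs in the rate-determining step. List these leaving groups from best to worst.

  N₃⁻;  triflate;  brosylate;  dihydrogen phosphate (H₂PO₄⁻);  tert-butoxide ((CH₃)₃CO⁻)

A good leaving group is a weak base: the lower the pKₐ of its conjugate acid, the more readily it departs.
triflate: pKₐ(CF₃SO₃H (triflic acid)) ≈ -14
brosylate: pKₐ(p-BrC₆H₄SO₃H) ≈ -2.8 — arenesulfonate with a p-bromo substituent
dihydrogen phosphate (H₂PO₄⁻): pKₐ(H₃PO₄) ≈ 2.1 — moderate base; biological leaving group after further activation
N₃⁻: pKₐ(HN₃) ≈ 4.7 — linear, resonance-stabilised
tert-butoxide ((CH₃)₃CO⁻): pKₐ(t-BuOH) ≈ 18

triflate > brosylate > dihydrogen phosphate (H₂PO₄⁻) > N₃⁻ > tert-butoxide ((CH₃)₃CO⁻)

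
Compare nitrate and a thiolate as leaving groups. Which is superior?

nitrate is the better leaving group.
pKₐ(HNO₃) ≈ -1.3 versus pKₐ(RSH (a thiol)) ≈ 10.5: nitrate is the much weaker base.
Resonance-delocalised over three oxygens.

nitrate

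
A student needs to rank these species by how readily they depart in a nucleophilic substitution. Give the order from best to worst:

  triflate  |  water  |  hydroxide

triflate: pKₐ(CF₃SO₃H (triflic acid)) ≈ -14 — charge spread over three oxygens and a CF₃ group; the premier leaving group in synthesis
water: pKₐ(H₃O⁺) ≈ -1.7
hydroxide: pKₐ(H₂O) ≈ 15.7

triflate > water > hydroxide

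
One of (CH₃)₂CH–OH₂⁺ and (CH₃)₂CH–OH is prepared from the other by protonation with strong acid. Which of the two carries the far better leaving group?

(CH₃)₂CH–OH₂⁺

From (CH₃)₂CH–OH the departing group would be OH⁻ (pKₐ(H₂O) ≈ 15.7). Strong base; essentially never leaves without prior activation.
From (CH₃)₂CH–OH₂⁺ the leaving group is H₂O (pKₐ(H₃O⁺) ≈ -1.7). Neutral; leaves from a protonated alcohol (R–OH₂⁺).
Protonation with strong acid works by converting the leaving group from hydroxide to neutral water, making (CH₃)₂CH–OH₂⁺ enormously more reactive.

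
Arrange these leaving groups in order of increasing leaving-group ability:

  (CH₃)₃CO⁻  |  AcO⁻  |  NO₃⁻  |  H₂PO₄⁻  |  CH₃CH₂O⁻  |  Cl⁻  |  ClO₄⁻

ClO₄⁻: pKₐ(HClO₄) ≈ -10
Cl⁻: pKₐ(HCl) ≈ -7
NO₃⁻: pKₐ(HNO₃) ≈ -1.3
H₂PO₄⁻: pKₐ(H₃PO₄) ≈ 2.1
AcO⁻: pKₐ(CH₃COOH) ≈ 4.8
CH₃CH₂O⁻: pKₐ(CH₃CH₂OH) ≈ 16
(CH₃)₃CO⁻: pKₐ(t-BuOH) ≈ 18
Listed from poorest to best leaving group as asked.

(CH₃)₃CO⁻ < CH₃CH₂O⁻ < AcO⁻ < H₂PO₄⁻ < NO₃⁻ < Cl⁻ < ClO₄⁻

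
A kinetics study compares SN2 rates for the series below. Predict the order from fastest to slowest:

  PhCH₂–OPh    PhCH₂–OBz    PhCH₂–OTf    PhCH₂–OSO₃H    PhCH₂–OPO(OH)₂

PhCH₂–OTf > PhCH₂–OSO₃H > PhCH₂–OPO(OH)₂ > PhCH₂–OBz > PhCH₂–OPh

The skeletons are identical, so relative rate is governed entirely by leaving-group ability.
A good leaving group is a weak base: the lower the pKₐ of its conjugate acid, the more readily it departs.
PhCH₂–OTf loses OTf⁻: pKₐ(CF₃SO₃H (triflic acid)) ≈ -14
PhCH₂–OSO₃H loses HSO₄⁻: pKₐ(H₂SO₄) ≈ -3
PhCH₂–OPO(OH)₂ loses H₂PO₄⁻: pKₐ(H₃PO₄) ≈ 2.1
PhCH₂–OBz loses PhCOO⁻: pKₐ(C₆H₅COOH) ≈ 4.2
PhCH₂–OPh loses PhO⁻: pKₐ(C₆H₅OH (phenol)) ≈ 10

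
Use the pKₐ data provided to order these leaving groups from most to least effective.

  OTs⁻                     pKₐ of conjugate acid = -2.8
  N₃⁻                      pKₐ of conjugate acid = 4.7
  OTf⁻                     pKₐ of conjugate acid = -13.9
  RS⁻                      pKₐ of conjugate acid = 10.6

Lower conjugate-acid pKₐ ⇒ weaker base ⇒ better leaving group.
Sorting by the given values: OTf⁻ (-13.9), OTs⁻ (-2.8), N₃⁻ (4.7), RS⁻ (10.6).

OTf⁻ > OTs⁻ > N₃⁻ > RS⁻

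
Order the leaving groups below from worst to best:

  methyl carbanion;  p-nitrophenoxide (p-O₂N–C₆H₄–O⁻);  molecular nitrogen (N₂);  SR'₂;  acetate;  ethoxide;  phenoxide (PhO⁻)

Rank by basicity of the departing species: weakest base leaves most easily.
molecular nitrogen (N₂): no meaningful conjugate acid; N₂ departs as an exceptionally stable neutral molecule
SR'₂: pKₐ(R'₂SH⁺) ≈ -7 — neutral; leaves from a sulfonium salt (R–SR'₂⁺)
acetate: pKₐ(CH₃COOH) ≈ 4.8 — resonance-stabilised but still a weak base
p-nitrophenoxide (p-O₂N–C₆H₄–O⁻): pKₐ(p-nitrophenol) ≈ 7.2 — nitro group delocalises the charge; the classic chromogenic LG
phenoxide (PhO⁻): pKₐ(C₆H₅OH (phenol)) ≈ 10
ethoxide: pKₐ(CH₃CH₂OH) ≈ 16
methyl carbanion: pKₐ(CH₄) ≈ 48 — unstabilised carbanion; the worst conceivable leaving group
Listed from poorest to best leaving group as asked.

methyl carbanion < ethoxide < phenoxide (PhO⁻) < p-nitrophenoxide (p-O₂N–C₆H₄–O⁻) < acetate < SR'₂ < molecular nitrogen (N₂)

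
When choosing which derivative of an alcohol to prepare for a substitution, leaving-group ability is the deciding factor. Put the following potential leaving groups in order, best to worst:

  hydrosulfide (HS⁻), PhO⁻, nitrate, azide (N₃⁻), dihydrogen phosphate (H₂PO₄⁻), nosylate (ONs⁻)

A good leaving group is a weak base: the lower the pKₐ of its conjugate acid, the more readily it departs.
nosylate (ONs⁻): pKₐ(p-O₂NC₆H₄SO₃H) ≈ -3.5 — p-nitro group further stabilises the sulfonate
nitrate: pKₐ(HNO₃) ≈ -1.3 — resonance-delocalised over three oxygens
dihydrogen phosphate (H₂PO₄⁻): pKₐ(H₃PO₄) ≈ 2.1 — moderate base; biological leaving group after further activation
azide (N₃⁻): pKₐ(HN₃) ≈ 4.7
hydrosulfide (HS⁻): pKₐ(H₂S) ≈ 7
PhO⁻: pKₐ(C₆H₅OH (phenol)) ≈ 10

nosylate (ONs⁻) > nitrate > dihydrogen phosphate (H₂PO₄⁻) > azide (N₃⁻) > hydrosulfide (HS⁻) > PhO⁻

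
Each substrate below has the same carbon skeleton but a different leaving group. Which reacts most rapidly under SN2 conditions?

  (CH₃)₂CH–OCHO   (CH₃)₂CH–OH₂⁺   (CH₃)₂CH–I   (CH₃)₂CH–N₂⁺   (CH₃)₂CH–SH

Identical carbon frameworks mean the comparison reduces to leaving-group quality.
A good leaving group is a weak base: the lower the pKₐ of its conjugate acid, the more readily it departs.
(CH₃)₂CH–N₂⁺ loses N₂: no meaningful conjugate acid; N₂ departs as an exceptionally stable neutral molecule
(CH₃)₂CH–I loses I⁻: pKₐ(HI) ≈ -10
(CH₃)₂CH–OH₂⁺ loses H₂O: pKₐ(H₃O⁺) ≈ -1.7
(CH₃)₂CH–OCHO loses HCOO⁻: pKₐ(HCOOH) ≈ 3.8
(CH₃)₂CH–SH loses HS⁻: pKₐ(H₂S) ≈ 7

(CH₃)₂CH–N₂⁺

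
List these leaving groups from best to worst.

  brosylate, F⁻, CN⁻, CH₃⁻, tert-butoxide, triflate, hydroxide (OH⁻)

triflate > brosylate > F⁻ > CN⁻ > hydroxide (OH⁻) > tert-butoxide > CH₃⁻

triflate: pKₐ(CF₃SO₃H (triflic acid)) ≈ -14
brosylate: pKₐ(p-BrC₆H₄SO₃H) ≈ -2.8
F⁻: pKₐ(HF) ≈ 3.2
CN⁻: pKₐ(HCN) ≈ 9.2
hydroxide (OH⁻): pKₐ(H₂O) ≈ 15.7
tert-butoxide: pKₐ(t-BuOH) ≈ 18
CH₃⁻: pKₐ(CH₄) ≈ 48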